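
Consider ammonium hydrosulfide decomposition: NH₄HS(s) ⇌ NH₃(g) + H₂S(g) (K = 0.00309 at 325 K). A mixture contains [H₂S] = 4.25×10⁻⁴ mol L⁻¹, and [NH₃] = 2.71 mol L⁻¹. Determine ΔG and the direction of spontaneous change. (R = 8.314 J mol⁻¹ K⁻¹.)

(NH₄HS is a pure solid — omitted from Q.)
Q = [NH₃]·[H₂S] = (2.71)·(4.25×10⁻⁴) = 0.00115
ΔG = RT ln(Q/K) = (8.314 J mol⁻¹ K⁻¹)(325 K) × ln(0.00115/0.00309)
   = (2.702 kJ/mol)(-0.9884) = -2.67 kJ/mol
ΔG < 0, so the forward reaction is spontaneous (proceeds forward).

ΔG = -2.67 kJ/mol; the forward reaction is spontaneous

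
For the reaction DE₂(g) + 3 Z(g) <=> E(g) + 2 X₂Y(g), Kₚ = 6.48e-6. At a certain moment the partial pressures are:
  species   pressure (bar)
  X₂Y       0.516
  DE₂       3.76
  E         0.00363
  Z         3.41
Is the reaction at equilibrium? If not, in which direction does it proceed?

Qₚ = P(E)·P(X₂Y)² / (P(DE₂)·P(Z)³) = (0.00363)·(0.516)² / ((3.76)·(3.41)³) = 6.48e-6
Qₚ = 6.48e-6 = Kₚ, so the system is already at equilibrium.

neither direction; the system is at equilibrium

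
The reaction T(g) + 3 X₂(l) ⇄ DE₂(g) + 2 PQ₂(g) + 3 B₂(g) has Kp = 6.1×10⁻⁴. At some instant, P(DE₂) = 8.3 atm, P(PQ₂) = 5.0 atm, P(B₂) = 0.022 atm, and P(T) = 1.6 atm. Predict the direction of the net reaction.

reverse (toward reactants)

(X₂ is a pure liquid — omitted from Qp.)
Qp = P(DE₂)·P(PQ₂)²·P(B₂)³ / P(T) = (8.3)·(5.0)²·(0.022)³ / (1.6) = 0.0014
Qp = 0.0014 > Kp = 6.1×10⁻⁴, so the reverse reaction proceeds.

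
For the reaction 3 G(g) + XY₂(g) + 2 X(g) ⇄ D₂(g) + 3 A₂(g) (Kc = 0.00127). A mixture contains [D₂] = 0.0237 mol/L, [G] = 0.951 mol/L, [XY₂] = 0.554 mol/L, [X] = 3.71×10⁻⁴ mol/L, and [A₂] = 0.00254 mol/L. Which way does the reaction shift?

Qc = [D₂]·[A₂]³ / ([G]³·[XY₂]·[X]²) = (0.0237)·(0.00254)³ / ((0.951)³·(0.554)·(3.71×10⁻⁴)²) = 0.00592
Qc = 0.00592 > Kc = 0.00127, so the reverse reaction proceeds.

in the reverse direction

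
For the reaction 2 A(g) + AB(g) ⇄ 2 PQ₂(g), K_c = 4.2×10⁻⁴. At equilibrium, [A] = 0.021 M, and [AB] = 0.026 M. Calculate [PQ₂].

[PQ₂] = 6.9×10⁻⁵ M

At equilibrium, K_c = [PQ₂]² / ([A]²·[AB]) = 4.2×10⁻⁴.
([PQ₂])² / ((0.021)²·(0.026)) = 4.2×10⁻⁴
[PQ₂]² = 4.82×10⁻⁹ ⇒ [PQ₂] = 6.9×10⁻⁵ M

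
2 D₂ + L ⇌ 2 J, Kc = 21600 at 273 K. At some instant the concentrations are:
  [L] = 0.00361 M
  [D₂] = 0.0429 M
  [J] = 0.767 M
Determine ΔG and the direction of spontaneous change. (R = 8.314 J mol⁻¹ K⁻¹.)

Qc = [J]² / ([D₂]²·[L]) = (0.767)² / ((0.0429)²·(0.00361)) = 88500
ΔG = RT ln(Qc/Kc) = (8.314 J mol⁻¹ K⁻¹)(273 K) × ln(88500/21600)
   = (2.270 kJ/mol)(1.410) = 3.20 kJ/mol
ΔG > 0, so the forward reaction is non-spontaneous (proceeds in reverse).

ΔG = 3.20 kJ/mol; the forward reaction is non-spontaneous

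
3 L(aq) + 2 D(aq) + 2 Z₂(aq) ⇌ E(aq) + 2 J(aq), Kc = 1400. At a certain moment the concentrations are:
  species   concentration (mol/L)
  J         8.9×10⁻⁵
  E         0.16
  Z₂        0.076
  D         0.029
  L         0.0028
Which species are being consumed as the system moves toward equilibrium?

E, J (products)

Qc = [E]·[J]² / ([L]³·[D]²·[Z₂]²) = (0.16)·(8.9×10⁻⁵)² / ((0.0028)³·(0.029)²·(0.076)²) = 12000
Qc = 12000 > Kc = 1400: net reverse reaction.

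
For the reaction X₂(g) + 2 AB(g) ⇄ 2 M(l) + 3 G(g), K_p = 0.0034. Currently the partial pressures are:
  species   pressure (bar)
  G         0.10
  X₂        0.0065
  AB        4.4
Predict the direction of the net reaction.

in the reverse direction

(M is a pure liquid — omitted from Q_p.)
Q_p = P(G)³ / (P(X₂)·P(AB)²) = (0.10)³ / ((0.0065)·(4.4)²) = 0.0079
Q_p = 0.0079 > K_p = 0.0034, so the reverse reaction proceeds.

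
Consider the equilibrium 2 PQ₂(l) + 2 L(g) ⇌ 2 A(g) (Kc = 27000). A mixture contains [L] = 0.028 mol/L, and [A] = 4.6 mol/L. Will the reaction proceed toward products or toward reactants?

(PQ₂ is a pure liquid — omitted from Qc.)
Qc = [A]² / [L]² = (4.6)² / (0.028)² = 27000
Qc = 27000 = Kc, so the system is already at equilibrium.

no net change (already at equilibrium)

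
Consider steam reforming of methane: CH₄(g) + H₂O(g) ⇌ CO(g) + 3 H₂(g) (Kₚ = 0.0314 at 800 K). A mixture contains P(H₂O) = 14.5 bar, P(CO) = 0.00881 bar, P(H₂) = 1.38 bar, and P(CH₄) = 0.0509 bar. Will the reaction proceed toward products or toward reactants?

Qₚ = P(CO)·P(H₂)³ / (P(CH₄)·P(H₂O)) = (0.00881)·(1.38)³ / ((0.0509)·(14.5)) = 0.0314
Qₚ = 0.0314 = Kₚ, so the system is already at equilibrium.

neither direction; the system is at equilibrium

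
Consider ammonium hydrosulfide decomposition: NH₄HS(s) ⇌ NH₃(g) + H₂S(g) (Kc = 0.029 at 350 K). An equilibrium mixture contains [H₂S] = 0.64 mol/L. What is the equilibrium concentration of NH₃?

(NH₄HS is a pure solid — omitted from Kc.)
At equilibrium, Kc = [NH₃]·[H₂S] = 0.029.
([NH₃])·(0.64) = 0.029
[NH₃] = 0.0453 = 0.045 mol/L

[NH₃] = 0.045 mol/L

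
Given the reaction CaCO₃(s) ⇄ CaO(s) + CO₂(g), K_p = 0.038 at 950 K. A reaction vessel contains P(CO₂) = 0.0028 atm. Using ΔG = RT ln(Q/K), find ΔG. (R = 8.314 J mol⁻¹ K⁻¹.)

(CaCO₃, CaO are pure solids — omitted from Q_p.)
Q_p = P(CO₂) = 0.00280
ΔG = RT ln(Q_p/K_p) = (8.314 J mol⁻¹ K⁻¹)(950 K) × ln(0.00280/0.038)
   = (7.898 kJ/mol)(-2.608) = -20.6 kJ/mol
ΔG < 0, so the forward reaction is spontaneous (proceeds forward).

ΔG = -20.6 kJ/mol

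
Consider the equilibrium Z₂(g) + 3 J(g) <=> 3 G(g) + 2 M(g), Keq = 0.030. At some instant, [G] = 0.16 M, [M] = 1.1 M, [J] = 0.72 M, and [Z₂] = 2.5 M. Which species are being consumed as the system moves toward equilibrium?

Z₂, J (reactants)

Q = [G]³·[M]² / ([Z₂]·[J]³) = (0.16)³·(1.1)² / ((2.5)·(0.72)³) = 0.0053
Q = 0.0053 < Keq = 0.030: net forward reaction.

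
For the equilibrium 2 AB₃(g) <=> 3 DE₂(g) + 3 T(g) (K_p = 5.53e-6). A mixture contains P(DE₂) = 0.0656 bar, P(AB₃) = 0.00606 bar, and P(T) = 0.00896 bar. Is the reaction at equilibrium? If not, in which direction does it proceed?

Q_p = P(DE₂)³·P(T)³ / P(AB₃)² = (0.0656)³·(0.00896)³ / (0.00606)² = 5.53e-6
Q_p = 5.53e-6 = K_p, so the system is already at equilibrium.

no net change (already at equilibrium)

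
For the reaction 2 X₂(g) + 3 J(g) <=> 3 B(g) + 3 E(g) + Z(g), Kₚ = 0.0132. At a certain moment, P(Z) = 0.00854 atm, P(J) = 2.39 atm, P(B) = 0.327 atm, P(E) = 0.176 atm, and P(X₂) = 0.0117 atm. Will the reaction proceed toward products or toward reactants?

Qₚ = P(B)³·P(E)³·P(Z) / (P(X₂)²·P(J)³) = (0.327)³·(0.176)³·(0.00854) / ((0.0117)²·(2.39)³) = 8.71×10⁻⁴
Qₚ = 8.71×10⁻⁴ < Kₚ = 0.0132, so the forward reaction proceeds.

forward (toward products)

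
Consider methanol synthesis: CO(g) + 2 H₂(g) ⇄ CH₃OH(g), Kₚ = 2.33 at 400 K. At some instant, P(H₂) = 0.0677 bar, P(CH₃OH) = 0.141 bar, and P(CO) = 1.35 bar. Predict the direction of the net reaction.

toward reactants

Qₚ = P(CH₃OH) / (P(CO)·P(H₂)²) = (0.141) / ((1.35)·(0.0677)²) = 22.8
Qₚ = 22.8 > Kₚ = 2.33, so the reverse reaction proceeds.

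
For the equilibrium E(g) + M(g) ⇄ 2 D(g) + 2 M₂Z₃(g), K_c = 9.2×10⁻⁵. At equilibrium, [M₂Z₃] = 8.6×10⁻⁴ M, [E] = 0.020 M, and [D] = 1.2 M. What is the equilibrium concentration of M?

[M] = 0.58 M

At equilibrium, K_c = [D]²·[M₂Z₃]² / ([E]·[M]) = 9.2×10⁻⁵.
(1.2)²·(8.6×10⁻⁴)² / ((0.020)·([M])) = 9.2×10⁻⁵
[M] = 0.579 = 0.58 M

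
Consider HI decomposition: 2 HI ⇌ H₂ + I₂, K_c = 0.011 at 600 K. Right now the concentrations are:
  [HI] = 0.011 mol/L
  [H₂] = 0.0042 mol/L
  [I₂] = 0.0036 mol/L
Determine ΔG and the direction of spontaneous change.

Q_c = [H₂]·[I₂] / [HI]² = (0.0042)·(0.0036) / (0.011)² = 0.125
ΔG = RT ln(Q_c/K_c) = (8.314 J mol⁻¹ K⁻¹)(600 K) × ln(0.125/0.011)
   = (4.988 kJ/mol)(2.430) = 12.1 kJ/mol
ΔG > 0, so the forward reaction is non-spontaneous (proceeds in reverse).

ΔG = 12.1 kJ/mol; the forward reaction is non-spontaneous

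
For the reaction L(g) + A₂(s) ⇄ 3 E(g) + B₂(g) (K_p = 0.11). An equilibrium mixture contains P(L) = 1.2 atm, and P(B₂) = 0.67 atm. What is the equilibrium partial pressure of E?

(A₂ is a pure solid — omitted from K_p.)
At equilibrium, K_p = P(E)³·P(B₂) / P(L) = 0.11.
(P(E))³·(0.67) / (1.2) = 0.11
P(E)³ = 0.197 ⇒ P(E) = 0.58 atm

P(E) = 0.58 atm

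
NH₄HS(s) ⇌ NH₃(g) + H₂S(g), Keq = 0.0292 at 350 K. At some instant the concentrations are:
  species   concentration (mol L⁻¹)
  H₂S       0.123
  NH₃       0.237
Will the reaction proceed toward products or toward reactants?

no net change (already at equilibrium)

(NH₄HS is a pure solid — omitted from Q.)
Q = [NH₃]·[H₂S] = (0.237)·(0.123) = 0.0292
Q = 0.0292 = Keq, so the system is already at equilibrium.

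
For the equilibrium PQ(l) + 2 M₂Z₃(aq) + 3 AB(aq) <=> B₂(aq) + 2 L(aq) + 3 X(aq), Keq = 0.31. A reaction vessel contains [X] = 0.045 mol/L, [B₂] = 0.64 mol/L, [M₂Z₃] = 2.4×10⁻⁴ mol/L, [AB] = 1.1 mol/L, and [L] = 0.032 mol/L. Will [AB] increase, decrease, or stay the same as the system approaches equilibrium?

increase

(PQ is a pure liquid — omitted from Q.)
Q = [B₂]·[L]²·[X]³ / ([M₂Z₃]²·[AB]³) = (0.64)·(0.032)²·(0.045)³ / ((2.4×10⁻⁴)²·(1.1)³) = 0.78
Q = 0.78 > Keq = 0.31: net reverse reaction.
AB is a reactant, so it increases.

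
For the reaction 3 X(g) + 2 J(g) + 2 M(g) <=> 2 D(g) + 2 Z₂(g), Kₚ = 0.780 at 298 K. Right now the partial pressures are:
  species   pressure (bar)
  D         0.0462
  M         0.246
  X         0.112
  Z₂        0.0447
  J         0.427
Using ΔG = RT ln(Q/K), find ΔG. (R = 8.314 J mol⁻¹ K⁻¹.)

Qₚ = P(D)²·P(Z₂)² / (P(X)³·P(J)²·P(M)²) = (0.0462)²·(0.0447)² / ((0.112)³·(0.427)²·(0.246)²) = 0.275
ΔG = RT ln(Qₚ/Kₚ) = (8.314 J mol⁻¹ K⁻¹)(298 K) × ln(0.275/0.780)
   = (2.478 kJ/mol)(-1.043) = -2.58 kJ/mol
ΔG < 0, so the forward reaction is spontaneous (proceeds forward).

ΔG = -2.58 kJ/mol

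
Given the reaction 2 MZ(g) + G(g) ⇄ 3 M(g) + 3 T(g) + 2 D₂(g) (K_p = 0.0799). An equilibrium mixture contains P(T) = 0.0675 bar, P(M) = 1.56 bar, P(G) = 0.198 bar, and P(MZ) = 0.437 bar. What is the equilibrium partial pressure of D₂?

P(D₂) = 1.61 bar

At equilibrium, K_p = P(M)³·P(T)³·P(D₂)² / (P(MZ)²·P(G)) = 0.0799.
(1.56)³·(0.0675)³·(P(D₂))² / ((0.437)²·(0.198)) = 0.0799
P(D₂)² = 2.59 ⇒ P(D₂) = 1.61 bar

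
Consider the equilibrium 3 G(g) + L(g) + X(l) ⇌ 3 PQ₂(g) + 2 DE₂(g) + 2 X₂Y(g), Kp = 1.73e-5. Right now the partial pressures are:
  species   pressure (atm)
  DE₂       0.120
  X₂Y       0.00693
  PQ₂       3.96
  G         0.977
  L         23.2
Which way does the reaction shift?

toward products

(X is a pure liquid — omitted from Qp.)
Qp = P(PQ₂)³·P(DE₂)²·P(X₂Y)² / (P(G)³·P(L)) = (3.96)³·(0.120)²·(0.00693)² / ((0.977)³·(23.2)) = 1.98e-6
Qp = 1.98e-6 < Kp = 1.73e-5, so the forward reaction proceeds.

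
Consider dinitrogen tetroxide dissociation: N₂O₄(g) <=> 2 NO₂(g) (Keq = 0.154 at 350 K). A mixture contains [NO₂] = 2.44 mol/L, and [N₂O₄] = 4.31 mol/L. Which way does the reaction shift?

Q = [NO₂]² / [N₂O₄] = (2.44)² / (4.31) = 1.38
Q = 1.38 > Keq = 0.154, so the reverse reaction proceeds.

reverse (toward reactants)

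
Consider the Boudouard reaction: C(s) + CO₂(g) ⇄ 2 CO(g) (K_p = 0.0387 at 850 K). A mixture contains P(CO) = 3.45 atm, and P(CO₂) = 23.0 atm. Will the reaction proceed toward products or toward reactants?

to the left

(C is a pure solid — omitted from Q_p.)
Q_p = P(CO)² / P(CO₂) = (3.45)² / (23.0) = 0.518
Q_p = 0.518 > K_p = 0.0387, so the reverse reaction proceeds.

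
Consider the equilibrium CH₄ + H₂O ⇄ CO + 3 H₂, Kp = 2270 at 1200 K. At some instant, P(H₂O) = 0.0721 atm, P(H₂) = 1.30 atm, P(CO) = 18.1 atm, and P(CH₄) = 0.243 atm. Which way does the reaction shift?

Qp = P(CO)·P(H₂)³ / (P(CH₄)·P(H₂O)) = (18.1)·(1.30)³ / ((0.243)·(0.0721)) = 2270
Qp = 2270 = Kp, so the system is already at equilibrium.

at equilibrium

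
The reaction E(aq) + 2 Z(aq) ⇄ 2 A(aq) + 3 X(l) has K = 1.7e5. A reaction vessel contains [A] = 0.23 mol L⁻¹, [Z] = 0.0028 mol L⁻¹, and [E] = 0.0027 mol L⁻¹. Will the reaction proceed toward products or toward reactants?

(X is a pure liquid — omitted from Q.)
Q = [A]² / ([E]·[Z]²) = (0.23)² / ((0.0027)·(0.0028)²) = 2.5e6
Q = 2.5e6 > K = 1.7e5, so the reverse reaction proceeds.

to the left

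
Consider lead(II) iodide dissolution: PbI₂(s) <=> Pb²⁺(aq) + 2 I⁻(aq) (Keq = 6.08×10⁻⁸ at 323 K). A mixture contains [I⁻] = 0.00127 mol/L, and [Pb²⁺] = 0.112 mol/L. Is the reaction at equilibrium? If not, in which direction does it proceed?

(PbI₂ is a pure solid — omitted from Q.)
Q = [Pb²⁺]·[I⁻]² = (0.112)·(0.00127)² = 1.81×10⁻⁷
Q = 1.81×10⁻⁷ > Keq = 6.08×10⁻⁸, so the reverse reaction proceeds.

reverse (toward reactants)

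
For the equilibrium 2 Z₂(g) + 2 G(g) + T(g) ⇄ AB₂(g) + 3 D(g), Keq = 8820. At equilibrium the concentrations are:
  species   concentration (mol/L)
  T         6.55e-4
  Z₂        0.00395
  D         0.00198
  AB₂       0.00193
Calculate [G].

At equilibrium, Keq = [AB₂]·[D]³ / ([Z₂]²·[G]²·[T]) = 8820.
(0.00193)·(0.00198)³ / ((0.00395)²·([G])²·(6.55e-4)) = 8820
[G]² = 1.66e-7 ⇒ [G] = 4.08e-4 mol/L

[G] = 4.08e-4 mol/L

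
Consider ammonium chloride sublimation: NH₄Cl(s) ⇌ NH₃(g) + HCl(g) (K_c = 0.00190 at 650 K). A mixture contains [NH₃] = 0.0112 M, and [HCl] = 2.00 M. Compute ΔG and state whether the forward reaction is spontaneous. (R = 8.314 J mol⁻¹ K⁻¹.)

(NH₄Cl is a pure solid — omitted from Q_c.)
Q_c = [NH₃]·[HCl] = (0.0112)·(2.00) = 0.0224
ΔG = RT ln(Q_c/K_c) = (8.314 J mol⁻¹ K⁻¹)(650 K) × ln(0.0224/0.00190)
   = (5.404 kJ/mol)(2.467) = 13.3 kJ/mol
ΔG > 0, so the forward reaction is non-spontaneous (proceeds in reverse).

ΔG = 13.3 kJ/mol; the forward reaction is non-spontaneous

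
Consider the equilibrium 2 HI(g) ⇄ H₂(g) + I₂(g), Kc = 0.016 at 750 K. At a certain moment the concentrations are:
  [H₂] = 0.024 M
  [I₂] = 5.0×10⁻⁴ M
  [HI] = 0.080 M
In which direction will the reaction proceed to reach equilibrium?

Qc = [H₂]·[I₂] / [HI]² = (0.024)·(5.0×10⁻⁴) / (0.080)² = 0.0019
Qc = 0.0019 < Kc = 0.016, so the forward reaction proceeds.

in the forward direction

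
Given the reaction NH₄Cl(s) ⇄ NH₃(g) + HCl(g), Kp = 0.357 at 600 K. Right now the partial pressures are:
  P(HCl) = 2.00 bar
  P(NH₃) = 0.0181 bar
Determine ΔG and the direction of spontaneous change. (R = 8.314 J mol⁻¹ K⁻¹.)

(NH₄Cl is a pure solid — omitted from Qp.)
Qp = P(NH₃)·P(HCl) = (0.0181)·(2.00) = 0.0362
ΔG = RT ln(Qp/Kp) = (8.314 J mol⁻¹ K⁻¹)(600 K) × ln(0.0362/0.357)
   = (4.988 kJ/mol)(-2.289) = -11.4 kJ/mol
ΔG < 0, so the forward reaction is spontaneous (proceeds forward).

ΔG = -11.4 kJ/mol; the forward reaction is spontaneous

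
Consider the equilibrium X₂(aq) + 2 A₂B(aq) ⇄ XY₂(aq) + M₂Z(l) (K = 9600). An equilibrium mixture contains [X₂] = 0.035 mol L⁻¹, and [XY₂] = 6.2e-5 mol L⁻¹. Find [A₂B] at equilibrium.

[A₂B] = 4.3e-4 mol L⁻¹

(M₂Z is a pure liquid — omitted from K.)
At equilibrium, K = [XY₂] / ([X₂]·[A₂B]²) = 9600.
(6.2e-5) / ((0.035)·([A₂B])²) = 9600
[A₂B]² = 1.85e-7 ⇒ [A₂B] = 4.3e-4 mol L⁻¹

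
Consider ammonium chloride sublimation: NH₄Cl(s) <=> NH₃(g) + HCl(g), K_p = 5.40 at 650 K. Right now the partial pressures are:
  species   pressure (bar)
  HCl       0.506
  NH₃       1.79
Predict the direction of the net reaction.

to the right

(NH₄Cl is a pure solid — omitted from Q_p.)
Q_p = P(NH₃)·P(HCl) = (1.79)·(0.506) = 0.906
Q_p = 0.906 < K_p = 5.40, so the forward reaction proceeds.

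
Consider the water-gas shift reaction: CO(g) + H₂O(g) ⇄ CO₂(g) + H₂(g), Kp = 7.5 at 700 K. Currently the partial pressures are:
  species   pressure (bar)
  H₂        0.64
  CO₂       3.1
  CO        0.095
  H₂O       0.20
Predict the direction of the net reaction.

Qp = P(CO₂)·P(H₂) / (P(CO)·P(H₂O)) = (3.1)·(0.64) / ((0.095)·(0.20)) = 100
Qp = 100 > Kp = 7.5, so the reverse reaction proceeds.

reverse (toward reactants)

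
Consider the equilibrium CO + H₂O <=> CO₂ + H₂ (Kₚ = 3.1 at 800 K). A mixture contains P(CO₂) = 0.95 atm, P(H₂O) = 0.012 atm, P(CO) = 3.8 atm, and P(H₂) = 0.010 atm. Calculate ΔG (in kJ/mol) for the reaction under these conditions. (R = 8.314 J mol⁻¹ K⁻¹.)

Qₚ = P(CO₂)·P(H₂) / (P(CO)·P(H₂O)) = (0.95)·(0.010) / ((3.8)·(0.012)) = 0.208
ΔG = RT ln(Qₚ/Kₚ) = (8.314 J mol⁻¹ K⁻¹)(800 K) × ln(0.208/3.1)
   = (6.651 kJ/mol)(-2.702) = -18.0 kJ/mol
ΔG < 0, so the forward reaction is spontaneous (proceeds forward).

ΔG = -18.0 kJ/mol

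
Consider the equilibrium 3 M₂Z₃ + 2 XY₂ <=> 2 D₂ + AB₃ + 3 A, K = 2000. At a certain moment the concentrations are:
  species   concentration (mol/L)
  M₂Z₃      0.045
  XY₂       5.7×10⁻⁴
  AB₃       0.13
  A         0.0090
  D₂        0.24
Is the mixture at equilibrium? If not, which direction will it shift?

Q = [D₂]²·[AB₃]·[A]³ / ([M₂Z₃]³·[XY₂]²) = (0.24)²·(0.13)·(0.0090)³ / ((0.045)³·(5.7×10⁻⁴)²) = 180
Q = 180 < K = 2000: net forward reaction.

no; Q < K, reaction proceeds forward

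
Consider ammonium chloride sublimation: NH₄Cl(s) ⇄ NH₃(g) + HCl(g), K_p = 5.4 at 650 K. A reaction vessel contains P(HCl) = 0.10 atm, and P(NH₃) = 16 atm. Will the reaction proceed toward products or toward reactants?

in the forward direction

(NH₄Cl is a pure solid — omitted from Q_p.)
Q_p = P(NH₃)·P(HCl) = (16)·(0.10) = 1.6
Q_p = 1.6 < K_p = 5.4, so the forward reaction proceeds.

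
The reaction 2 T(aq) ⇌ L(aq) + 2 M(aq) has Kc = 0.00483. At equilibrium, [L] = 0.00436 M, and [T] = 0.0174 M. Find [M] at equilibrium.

At equilibrium, Kc = [L]·[M]² / [T]² = 0.00483.
(0.00436)·([M])² / (0.0174)² = 0.00483
[M]² = 3.35×10⁻⁴ ⇒ [M] = 0.0183 M

[M] = 0.0183 M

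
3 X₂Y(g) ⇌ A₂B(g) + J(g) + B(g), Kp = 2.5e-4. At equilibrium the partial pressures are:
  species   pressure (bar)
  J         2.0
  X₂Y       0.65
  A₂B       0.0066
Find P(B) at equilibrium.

At equilibrium, Kp = P(A₂B)·P(J)·P(B) / P(X₂Y)³ = 2.5e-4.
(0.0066)·(2.0)·(P(B)) / (0.65)³ = 2.5e-4
P(B) = 0.00520 = 0.0052 bar

P(B) = 0.0052 bar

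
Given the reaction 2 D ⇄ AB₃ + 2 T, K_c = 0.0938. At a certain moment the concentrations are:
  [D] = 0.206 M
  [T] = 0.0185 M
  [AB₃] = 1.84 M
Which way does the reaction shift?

Q_c = [AB₃]·[T]² / [D]² = (1.84)·(0.0185)² / (0.206)² = 0.0148
Q_c = 0.0148 < K_c = 0.0938, so the forward reaction proceeds.

forward (toward products)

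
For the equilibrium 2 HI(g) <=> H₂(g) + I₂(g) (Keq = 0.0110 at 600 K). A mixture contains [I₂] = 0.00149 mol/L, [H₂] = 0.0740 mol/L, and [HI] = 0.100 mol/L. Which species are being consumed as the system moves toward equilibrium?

none (at equilibrium)

Q = [H₂]·[I₂] / [HI]² = (0.0740)·(0.00149) / (0.100)² = 0.0110
Q = 0.0110 = Keq; the system is at equilibrium.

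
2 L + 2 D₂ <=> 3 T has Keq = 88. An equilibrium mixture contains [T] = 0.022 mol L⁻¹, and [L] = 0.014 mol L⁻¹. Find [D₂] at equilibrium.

[D₂] = 0.025 mol L⁻¹

At equilibrium, Keq = [T]³ / ([L]²·[D₂]²) = 88.
(0.022)³ / ((0.014)²·([D₂])²) = 88
[D₂]² = 6.17×10⁻⁴ ⇒ [D₂] = 0.025 mol L⁻¹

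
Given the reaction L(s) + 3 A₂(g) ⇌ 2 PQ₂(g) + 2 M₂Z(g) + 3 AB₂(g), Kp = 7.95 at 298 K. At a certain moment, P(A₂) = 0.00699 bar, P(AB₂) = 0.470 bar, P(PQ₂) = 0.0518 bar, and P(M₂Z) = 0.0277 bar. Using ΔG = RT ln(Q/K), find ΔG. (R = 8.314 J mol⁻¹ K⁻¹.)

ΔG = -6.30 kJ/mol

(L is a pure solid — omitted from Qp.)
Qp = P(PQ₂)²·P(M₂Z)²·P(AB₂)³ / P(A₂)³ = (0.0518)²·(0.0277)²·(0.470)³ / (0.00699)³ = 0.626
ΔG = RT ln(Qp/Kp) = (8.314 J mol⁻¹ K⁻¹)(298 K) × ln(0.626/7.95)
   = (2.478 kJ/mol)(-2.542) = -6.30 kJ/mol
ΔG < 0, so the forward reaction is spontaneous (proceeds forward).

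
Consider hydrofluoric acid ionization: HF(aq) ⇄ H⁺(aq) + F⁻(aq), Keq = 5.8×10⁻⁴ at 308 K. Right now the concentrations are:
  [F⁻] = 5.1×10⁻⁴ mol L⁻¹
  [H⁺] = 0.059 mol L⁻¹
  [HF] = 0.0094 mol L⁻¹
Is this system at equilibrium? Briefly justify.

no; Q > K, reaction proceeds in reverse

Q = [H⁺]·[F⁻] / [HF] = (0.059)·(5.1×10⁻⁴) / (0.0094) = 0.0032
Q = 0.0032 > Keq = 5.8×10⁻⁴: net reverse reaction.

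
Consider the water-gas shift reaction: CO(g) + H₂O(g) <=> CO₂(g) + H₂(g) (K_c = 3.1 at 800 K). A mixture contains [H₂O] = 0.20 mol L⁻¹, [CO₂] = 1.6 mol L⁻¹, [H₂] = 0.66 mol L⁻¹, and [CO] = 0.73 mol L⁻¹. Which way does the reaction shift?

Q_c = [CO₂]·[H₂] / ([CO]·[H₂O]) = (1.6)·(0.66) / ((0.73)·(0.20)) = 7.2
Q_c = 7.2 > K_c = 3.1, so the reverse reaction proceeds.

to the left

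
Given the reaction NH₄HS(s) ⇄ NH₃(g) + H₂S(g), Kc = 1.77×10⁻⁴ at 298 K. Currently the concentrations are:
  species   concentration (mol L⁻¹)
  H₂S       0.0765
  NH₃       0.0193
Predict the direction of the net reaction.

toward reactants

(NH₄HS is a pure solid — omitted from Qc.)
Qc = [NH₃]·[H₂S] = (0.0193)·(0.0765) = 0.00148
Qc = 0.00148 > Kc = 1.77×10⁻⁴, so the reverse reaction proceeds.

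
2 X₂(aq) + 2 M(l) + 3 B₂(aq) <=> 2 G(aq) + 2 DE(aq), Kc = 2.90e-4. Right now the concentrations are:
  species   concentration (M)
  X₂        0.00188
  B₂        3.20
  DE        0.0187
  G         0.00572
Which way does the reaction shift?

(M is a pure liquid — omitted from Qc.)
Qc = [G]²·[DE]² / ([X₂]²·[B₂]³) = (0.00572)²·(0.0187)² / ((0.00188)²·(3.20)³) = 9.88e-5
Qc = 9.88e-5 < Kc = 2.90e-4, so the forward reaction proceeds.

in the forward direction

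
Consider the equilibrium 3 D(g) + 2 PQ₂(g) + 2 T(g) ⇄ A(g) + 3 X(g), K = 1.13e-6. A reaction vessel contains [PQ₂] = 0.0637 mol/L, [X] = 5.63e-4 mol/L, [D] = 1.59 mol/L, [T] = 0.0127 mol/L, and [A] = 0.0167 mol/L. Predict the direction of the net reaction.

neither direction; the system is at equilibrium

Q = [A]·[X]³ / ([D]³·[PQ₂]²·[T]²) = (0.0167)·(5.63e-4)³ / ((1.59)³·(0.0637)²·(0.0127)²) = 1.13e-6
Q = 1.13e-6 = K, so the system is already at equilibrium.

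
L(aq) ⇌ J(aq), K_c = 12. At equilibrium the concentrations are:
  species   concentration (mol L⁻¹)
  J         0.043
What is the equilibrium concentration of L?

[L] = 0.0036 mol L⁻¹

At equilibrium, K_c = [J] / [L] = 12.
(0.043) / ([L]) = 12
[L] = 0.00358 = 0.0036 mol L⁻¹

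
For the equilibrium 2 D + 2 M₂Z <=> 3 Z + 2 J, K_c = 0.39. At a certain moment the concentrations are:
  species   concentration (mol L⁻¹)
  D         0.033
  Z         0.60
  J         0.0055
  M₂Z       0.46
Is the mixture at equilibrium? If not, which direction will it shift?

Q_c = [Z]³·[J]² / ([D]²·[M₂Z]²) = (0.60)³·(0.0055)² / ((0.033)²·(0.46)²) = 0.028
Q_c = 0.028 < K_c = 0.39: net forward reaction.

no; Q < K, reaction proceeds forward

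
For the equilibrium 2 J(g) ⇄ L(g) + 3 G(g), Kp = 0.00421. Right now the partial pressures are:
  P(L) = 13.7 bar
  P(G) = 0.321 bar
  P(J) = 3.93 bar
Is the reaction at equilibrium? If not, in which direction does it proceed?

to the left

Qp = P(L)·P(G)³ / P(J)² = (13.7)·(0.321)³ / (3.93)² = 0.0293
Qp = 0.0293 > Kp = 0.00421, so the reverse reaction proceeds.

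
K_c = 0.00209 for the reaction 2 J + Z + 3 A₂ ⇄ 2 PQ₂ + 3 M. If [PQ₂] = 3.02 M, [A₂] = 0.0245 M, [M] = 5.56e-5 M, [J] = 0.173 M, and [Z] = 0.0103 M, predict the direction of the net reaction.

to the right

Q_c = [PQ₂]²·[M]³ / ([J]²·[Z]·[A₂]³) = (3.02)²·(5.56e-5)³ / ((0.173)²·(0.0103)·(0.0245)³) = 3.46e-4
Q_c = 3.46e-4 < K_c = 0.00209, so the forward reaction proceeds.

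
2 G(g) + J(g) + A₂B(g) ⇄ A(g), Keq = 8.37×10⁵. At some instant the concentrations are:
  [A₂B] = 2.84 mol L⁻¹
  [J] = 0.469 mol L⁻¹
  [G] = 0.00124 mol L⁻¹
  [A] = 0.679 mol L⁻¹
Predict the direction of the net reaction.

toward products

Q = [A] / ([G]²·[J]·[A₂B]) = (0.679) / ((0.00124)²·(0.469)·(2.84)) = 3.32×10⁵
Q = 3.32×10⁵ < Keq = 8.37×10⁵, so the forward reaction proceeds.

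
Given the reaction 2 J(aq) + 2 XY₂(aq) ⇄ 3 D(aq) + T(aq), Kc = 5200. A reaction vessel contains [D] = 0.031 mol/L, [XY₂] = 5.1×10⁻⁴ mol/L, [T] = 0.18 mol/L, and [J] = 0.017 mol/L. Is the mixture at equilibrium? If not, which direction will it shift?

no; Q > K, reaction proceeds in reverse

Qc = [D]³·[T] / ([J]²·[XY₂]²) = (0.031)³·(0.18) / ((0.017)²·(5.1×10⁻⁴)²) = 71000
Qc = 71000 > Kc = 5200: net reverse reaction.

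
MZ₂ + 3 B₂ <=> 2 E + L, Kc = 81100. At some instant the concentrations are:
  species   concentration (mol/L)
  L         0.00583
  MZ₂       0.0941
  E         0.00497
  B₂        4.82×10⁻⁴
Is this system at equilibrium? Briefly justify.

no; Q < K, reaction proceeds forward

Qc = [E]²·[L] / ([MZ₂]·[B₂]³) = (0.00497)²·(0.00583) / ((0.0941)·(4.82×10⁻⁴)³) = 13700
Qc = 13700 < Kc = 81100: net forward reaction.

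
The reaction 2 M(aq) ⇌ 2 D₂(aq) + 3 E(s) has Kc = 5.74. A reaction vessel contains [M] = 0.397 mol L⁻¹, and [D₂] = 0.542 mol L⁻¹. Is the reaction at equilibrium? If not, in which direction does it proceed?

(E is a pure solid — omitted from Qc.)
Qc = [D₂]² / [M]² = (0.542)² / (0.397)² = 1.86
Qc = 1.86 < Kc = 5.74, so the forward reaction proceeds.

to the right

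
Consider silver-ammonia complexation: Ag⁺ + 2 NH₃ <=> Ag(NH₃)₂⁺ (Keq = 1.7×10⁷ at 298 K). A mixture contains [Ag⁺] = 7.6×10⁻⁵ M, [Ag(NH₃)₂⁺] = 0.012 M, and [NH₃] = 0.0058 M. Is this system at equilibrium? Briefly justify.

Q = [Ag(NH₃)₂⁺] / ([Ag⁺]·[NH₃]²) = (0.012) / ((7.6×10⁻⁵)·(0.0058)²) = 4.7×10⁶
Q = 4.7×10⁶ < Keq = 1.7×10⁷: net forward reaction.

no; Q < K, reaction proceeds forward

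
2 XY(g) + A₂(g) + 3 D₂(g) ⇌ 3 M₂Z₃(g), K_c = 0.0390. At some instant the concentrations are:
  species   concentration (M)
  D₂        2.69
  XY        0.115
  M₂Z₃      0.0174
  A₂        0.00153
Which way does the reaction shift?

Q_c = [M₂Z₃]³ / ([XY]²·[A₂]·[D₂]³) = (0.0174)³ / ((0.115)²·(0.00153)·(2.69)³) = 0.0134
Q_c = 0.0134 < K_c = 0.0390, so the forward reaction proceeds.

in the forward direction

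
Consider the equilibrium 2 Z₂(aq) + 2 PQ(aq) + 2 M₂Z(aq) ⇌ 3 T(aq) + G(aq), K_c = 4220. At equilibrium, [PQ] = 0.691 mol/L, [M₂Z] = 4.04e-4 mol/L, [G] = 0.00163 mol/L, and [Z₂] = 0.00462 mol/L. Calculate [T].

[T] = 0.0163 mol/L

At equilibrium, K_c = [T]³·[G] / ([Z₂]²·[PQ]²·[M₂Z]²) = 4220.
([T])³·(0.00163) / ((0.00462)²·(0.691)²·(4.04e-4)²) = 4220
[T]³ = 4.31e-6 ⇒ [T] = 0.0163 mol/L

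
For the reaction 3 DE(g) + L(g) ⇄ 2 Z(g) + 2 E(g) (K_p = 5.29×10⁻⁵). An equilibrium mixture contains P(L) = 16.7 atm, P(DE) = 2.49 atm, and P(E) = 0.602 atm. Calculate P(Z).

P(Z) = 0.194 atm

At equilibrium, K_p = P(Z)²·P(E)² / (P(DE)³·P(L)) = 5.29×10⁻⁵.
(P(Z))²·(0.602)² / ((2.49)³·(16.7)) = 5.29×10⁻⁵
P(Z)² = 0.0376 ⇒ P(Z) = 0.194 atm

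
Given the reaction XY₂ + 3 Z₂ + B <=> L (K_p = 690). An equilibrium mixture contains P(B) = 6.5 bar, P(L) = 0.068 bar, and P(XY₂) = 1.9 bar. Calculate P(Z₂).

At equilibrium, K_p = P(L) / (P(XY₂)·P(Z₂)³·P(B)) = 690.
(0.068) / ((1.9)·(P(Z₂))³·(6.5)) = 690
P(Z₂)³ = 7.98e-6 ⇒ P(Z₂) = 0.020 bar

P(Z₂) = 0.020 bar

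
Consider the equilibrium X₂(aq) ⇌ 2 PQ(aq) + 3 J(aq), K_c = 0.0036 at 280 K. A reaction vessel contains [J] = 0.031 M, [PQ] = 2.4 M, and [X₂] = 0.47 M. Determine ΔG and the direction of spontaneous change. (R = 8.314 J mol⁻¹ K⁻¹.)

ΔG = -5.33 kJ/mol; the forward reaction is spontaneous

Q_c = [PQ]²·[J]³ / [X₂] = (2.4)²·(0.031)³ / (0.47) = 3.65e-4
ΔG = RT ln(Q_c/K_c) = (8.314 J mol⁻¹ K⁻¹)(280 K) × ln(3.65e-4/0.0036)
   = (2.328 kJ/mol)(-2.289) = -5.33 kJ/mol
ΔG < 0, so the forward reaction is spontaneous (proceeds forward).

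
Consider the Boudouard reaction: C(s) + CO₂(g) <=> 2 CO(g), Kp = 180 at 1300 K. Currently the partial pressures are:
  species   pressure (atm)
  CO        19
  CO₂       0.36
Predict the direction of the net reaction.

reverse (toward reactants)

(C is a pure solid — omitted from Qp.)
Qp = P(CO)² / P(CO₂) = (19)² / (0.36) = 1000
Qp = 1000 > Kp = 180, so the reverse reaction proceeds.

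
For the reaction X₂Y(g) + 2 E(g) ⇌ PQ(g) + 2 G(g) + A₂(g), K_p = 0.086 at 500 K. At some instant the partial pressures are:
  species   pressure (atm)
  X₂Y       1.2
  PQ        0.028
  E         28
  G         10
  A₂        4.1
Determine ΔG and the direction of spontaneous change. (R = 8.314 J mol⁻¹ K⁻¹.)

Q_p = P(PQ)·P(G)²·P(A₂) / (P(X₂Y)·P(E)²) = (0.028)·(10)²·(4.1) / ((1.2)·(28)²) = 0.0122
ΔG = RT ln(Q_p/K_p) = (8.314 J mol⁻¹ K⁻¹)(500 K) × ln(0.0122/0.086)
   = (4.157 kJ/mol)(-1.953) = -8.12 kJ/mol
ΔG < 0, so the forward reaction is spontaneous (proceeds forward).

ΔG = -8.12 kJ/mol; the forward reaction is spontaneous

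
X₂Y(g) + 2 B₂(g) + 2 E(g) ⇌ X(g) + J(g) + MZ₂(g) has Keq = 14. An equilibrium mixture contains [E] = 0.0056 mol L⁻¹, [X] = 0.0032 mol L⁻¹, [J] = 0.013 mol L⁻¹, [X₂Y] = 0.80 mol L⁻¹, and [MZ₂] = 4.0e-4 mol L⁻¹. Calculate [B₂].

[B₂] = 0.0069 mol L⁻¹

At equilibrium, Keq = [X]·[J]·[MZ₂] / ([X₂Y]·[B₂]²·[E]²) = 14.
(0.0032)·(0.013)·(4.0e-4) / ((0.80)·([B₂])²·(0.0056)²) = 14
[B₂]² = 4.74e-5 ⇒ [B₂] = 0.0069 mol L⁻¹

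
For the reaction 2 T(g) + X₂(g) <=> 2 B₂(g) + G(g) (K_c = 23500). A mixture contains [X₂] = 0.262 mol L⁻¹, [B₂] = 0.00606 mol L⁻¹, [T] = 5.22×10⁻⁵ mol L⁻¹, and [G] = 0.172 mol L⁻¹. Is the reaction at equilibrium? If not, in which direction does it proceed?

Q_c = [B₂]²·[G] / ([T]²·[X₂]) = (0.00606)²·(0.172) / ((5.22×10⁻⁵)²·(0.262)) = 8850
Q_c = 8850 < K_c = 23500, so the forward reaction proceeds.

in the forward direction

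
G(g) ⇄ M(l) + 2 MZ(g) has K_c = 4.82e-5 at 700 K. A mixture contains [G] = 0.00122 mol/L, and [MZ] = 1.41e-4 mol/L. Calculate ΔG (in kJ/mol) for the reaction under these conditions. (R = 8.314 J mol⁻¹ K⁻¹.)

(M is a pure liquid — omitted from Q_c.)
Q_c = [MZ]² / [G] = (1.41e-4)² / (0.00122) = 1.63e-5
ΔG = RT ln(Q_c/K_c) = (8.314 J mol⁻¹ K⁻¹)(700 K) × ln(1.63e-5/4.82e-5)
   = (5.820 kJ/mol)(-1.084) = -6.31 kJ/mol
ΔG < 0, so the forward reaction is spontaneous (proceeds forward).

ΔG = -6.31 kJ/mol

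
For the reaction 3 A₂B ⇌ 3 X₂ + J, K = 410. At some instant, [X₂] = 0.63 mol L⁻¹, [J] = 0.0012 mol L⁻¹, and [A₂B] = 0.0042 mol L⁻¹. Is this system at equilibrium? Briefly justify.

no; Q > K, reaction proceeds in reverse

Q = [X₂]³·[J] / [A₂B]³ = (0.63)³·(0.0012) / (0.0042)³ = 4000
Q = 4000 > K = 410: net reverse reaction.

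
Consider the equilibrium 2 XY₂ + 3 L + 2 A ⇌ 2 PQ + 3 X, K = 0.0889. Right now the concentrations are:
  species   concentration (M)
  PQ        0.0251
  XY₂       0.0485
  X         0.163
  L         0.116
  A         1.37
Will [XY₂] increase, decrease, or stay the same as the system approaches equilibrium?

Q = [PQ]²·[X]³ / ([XY₂]²·[L]³·[A]²) = (0.0251)²·(0.163)³ / ((0.0485)²·(0.116)³·(1.37)²) = 0.396
Q = 0.396 > K = 0.0889: net reverse reaction.
XY₂ is a reactant, so it increases.

increase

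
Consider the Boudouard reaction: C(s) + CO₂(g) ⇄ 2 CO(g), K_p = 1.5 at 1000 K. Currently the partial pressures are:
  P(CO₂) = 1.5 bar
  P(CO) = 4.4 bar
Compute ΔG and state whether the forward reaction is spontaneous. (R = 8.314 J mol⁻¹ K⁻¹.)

(C is a pure solid — omitted from Q_p.)
Q_p = P(CO)² / P(CO₂) = (4.4)² / (1.5) = 12.9
ΔG = RT ln(Q_p/K_p) = (8.314 J mol⁻¹ K⁻¹)(1000 K) × ln(12.9/1.5)
   = (8.314 kJ/mol)(2.152) = 17.9 kJ/mol
ΔG > 0, so the forward reaction is non-spontaneous (proceeds in reverse).

ΔG = 17.9 kJ/mol; the forward reaction is non-spontaneous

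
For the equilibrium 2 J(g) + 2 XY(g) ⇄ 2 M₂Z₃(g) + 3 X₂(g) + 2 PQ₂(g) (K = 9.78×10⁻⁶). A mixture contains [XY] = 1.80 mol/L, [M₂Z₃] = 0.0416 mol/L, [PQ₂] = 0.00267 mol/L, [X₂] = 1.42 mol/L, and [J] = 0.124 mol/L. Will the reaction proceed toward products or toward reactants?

to the right

Q = [M₂Z₃]²·[X₂]³·[PQ₂]² / ([J]²·[XY]²) = (0.0416)²·(1.42)³·(0.00267)² / ((0.124)²·(1.80)²) = 7.09×10⁻⁷
Q = 7.09×10⁻⁷ < K = 9.78×10⁻⁶, so the forward reaction proceeds.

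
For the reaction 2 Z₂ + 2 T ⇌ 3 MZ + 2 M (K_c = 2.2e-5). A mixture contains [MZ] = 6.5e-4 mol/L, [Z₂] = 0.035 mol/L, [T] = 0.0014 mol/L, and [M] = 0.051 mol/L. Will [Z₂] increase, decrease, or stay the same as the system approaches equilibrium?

Q_c = [MZ]³·[M]² / ([Z₂]²·[T]²) = (6.5e-4)³·(0.051)² / ((0.035)²·(0.0014)²) = 3.0e-4
Q_c = 3.0e-4 > K_c = 2.2e-5: net reverse reaction.
Z₂ is a reactant, so it increases.

increase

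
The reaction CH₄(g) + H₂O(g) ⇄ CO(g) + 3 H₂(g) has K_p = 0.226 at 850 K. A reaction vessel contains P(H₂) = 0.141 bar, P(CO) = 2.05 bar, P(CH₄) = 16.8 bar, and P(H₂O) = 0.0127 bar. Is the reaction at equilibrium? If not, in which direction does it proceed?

Q_p = P(CO)·P(H₂)³ / (P(CH₄)·P(H₂O)) = (2.05)·(0.141)³ / ((16.8)·(0.0127)) = 0.0269
Q_p = 0.0269 < K_p = 0.226, so the forward reaction proceeds.

in the forward direction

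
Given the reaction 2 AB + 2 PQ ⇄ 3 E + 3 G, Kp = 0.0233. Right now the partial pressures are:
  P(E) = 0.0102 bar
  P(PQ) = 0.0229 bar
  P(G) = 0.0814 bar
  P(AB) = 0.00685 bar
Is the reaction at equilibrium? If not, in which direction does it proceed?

neither direction; the system is at equilibrium

Qp = P(E)³·P(G)³ / (P(AB)²·P(PQ)²) = (0.0102)³·(0.0814)³ / ((0.00685)²·(0.0229)²) = 0.0233
Qp = 0.0233 = Kp, so the system is already at equilibrium.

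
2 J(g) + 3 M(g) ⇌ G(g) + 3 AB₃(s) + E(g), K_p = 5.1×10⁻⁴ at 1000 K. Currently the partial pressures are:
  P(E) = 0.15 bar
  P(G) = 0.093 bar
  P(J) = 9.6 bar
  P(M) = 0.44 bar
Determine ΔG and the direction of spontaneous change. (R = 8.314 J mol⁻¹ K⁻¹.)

(AB₃ is a pure solid — omitted from Q_p.)
Q_p = P(G)·P(E) / (P(J)²·P(M)³) = (0.093)·(0.15) / ((9.6)²·(0.44)³) = 0.00178
ΔG = RT ln(Q_p/K_p) = (8.314 J mol⁻¹ K⁻¹)(1000 K) × ln(0.00178/5.1×10⁻⁴)
   = (8.314 kJ/mol)(1.250) = 10.4 kJ/mol
ΔG > 0, so the forward reaction is non-spontaneous (proceeds in reverse).

ΔG = 10.4 kJ/mol; the forward reaction is non-spontaneous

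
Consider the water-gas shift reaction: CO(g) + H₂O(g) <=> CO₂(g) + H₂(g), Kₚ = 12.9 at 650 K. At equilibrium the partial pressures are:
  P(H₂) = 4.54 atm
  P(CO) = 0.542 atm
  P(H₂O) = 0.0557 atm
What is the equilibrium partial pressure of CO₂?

At equilibrium, Kₚ = P(CO₂)·P(H₂) / (P(CO)·P(H₂O)) = 12.9.
(P(CO₂))·(4.54) / ((0.542)·(0.0557)) = 12.9
P(CO₂) = 0.0858 atm

P(CO₂) = 0.0858 atm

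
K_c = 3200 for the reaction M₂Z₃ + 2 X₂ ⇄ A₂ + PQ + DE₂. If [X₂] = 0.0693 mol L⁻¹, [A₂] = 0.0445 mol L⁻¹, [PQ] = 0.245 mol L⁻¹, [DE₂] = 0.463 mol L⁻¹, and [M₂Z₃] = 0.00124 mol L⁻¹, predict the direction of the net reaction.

Q_c = [A₂]·[PQ]·[DE₂] / ([M₂Z₃]·[X₂]²) = (0.0445)·(0.245)·(0.463) / ((0.00124)·(0.0693)²) = 848
Q_c = 848 < K_c = 3200, so the forward reaction proceeds.

toward products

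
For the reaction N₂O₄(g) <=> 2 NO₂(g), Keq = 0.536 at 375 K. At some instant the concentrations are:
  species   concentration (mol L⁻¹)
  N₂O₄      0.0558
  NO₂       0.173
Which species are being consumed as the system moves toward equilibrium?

Q = [NO₂]² / [N₂O₄] = (0.173)² / (0.0558) = 0.536
Q = 0.536 = Keq; the system is at equilibrium.

none (at equilibrium)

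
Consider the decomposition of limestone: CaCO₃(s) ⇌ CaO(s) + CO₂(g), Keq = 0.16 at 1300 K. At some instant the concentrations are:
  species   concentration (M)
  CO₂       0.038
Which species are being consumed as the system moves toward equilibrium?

(CaCO₃, CaO are pure solids — omitted from Q.)
Q = [CO₂] = 0.038
Q = 0.038 < Keq = 0.16: net forward reaction.

CaCO₃ (reactants)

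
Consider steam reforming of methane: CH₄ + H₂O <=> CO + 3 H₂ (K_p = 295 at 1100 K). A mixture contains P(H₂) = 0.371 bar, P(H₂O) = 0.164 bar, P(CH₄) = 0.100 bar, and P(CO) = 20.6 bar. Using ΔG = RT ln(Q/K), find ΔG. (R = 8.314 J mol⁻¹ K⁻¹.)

ΔG = -14.0 kJ/mol

Q_p = P(CO)·P(H₂)³ / (P(CH₄)·P(H₂O)) = (20.6)·(0.371)³ / ((0.100)·(0.164)) = 64.1
ΔG = RT ln(Q_p/K_p) = (8.314 J mol⁻¹ K⁻¹)(1100 K) × ln(64.1/295)
   = (9.145 kJ/mol)(-1.527) = -14.0 kJ/mol
ΔG < 0, so the forward reaction is spontaneous (proceeds forward).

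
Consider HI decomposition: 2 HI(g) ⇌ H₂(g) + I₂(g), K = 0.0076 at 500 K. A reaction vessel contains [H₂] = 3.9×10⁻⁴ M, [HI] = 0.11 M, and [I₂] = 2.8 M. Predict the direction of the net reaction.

Q = [H₂]·[I₂] / [HI]² = (3.9×10⁻⁴)·(2.8) / (0.11)² = 0.090
Q = 0.090 > K = 0.0076, so the reverse reaction proceeds.

to the left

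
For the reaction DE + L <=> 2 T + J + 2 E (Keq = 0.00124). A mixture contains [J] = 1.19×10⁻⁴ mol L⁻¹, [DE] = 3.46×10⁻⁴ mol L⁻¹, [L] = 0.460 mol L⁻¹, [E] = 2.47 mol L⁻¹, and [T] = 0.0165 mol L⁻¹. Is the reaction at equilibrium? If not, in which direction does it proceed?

Q = [T]²·[J]·[E]² / ([DE]·[L]) = (0.0165)²·(1.19×10⁻⁴)·(2.47)² / ((3.46×10⁻⁴)·(0.460)) = 0.00124
Q = 0.00124 = Keq, so the system is already at equilibrium.

at equilibrium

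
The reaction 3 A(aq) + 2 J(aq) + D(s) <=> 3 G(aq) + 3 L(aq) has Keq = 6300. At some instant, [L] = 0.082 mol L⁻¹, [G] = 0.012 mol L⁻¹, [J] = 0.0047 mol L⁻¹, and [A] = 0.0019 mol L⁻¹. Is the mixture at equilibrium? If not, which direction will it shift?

(D is a pure solid — omitted from Q.)
Q = [G]³·[L]³ / ([A]³·[J]²) = (0.012)³·(0.082)³ / ((0.0019)³·(0.0047)²) = 6300
Q = 6300 = Keq; the system is at equilibrium.

yes, at equilibrium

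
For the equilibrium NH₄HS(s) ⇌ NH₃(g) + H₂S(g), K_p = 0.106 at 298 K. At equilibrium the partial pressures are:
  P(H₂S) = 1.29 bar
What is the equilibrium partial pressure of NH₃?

P(NH₃) = 0.0822 bar

(NH₄HS is a pure solid — omitted from K_p.)
At equilibrium, K_p = P(NH₃)·P(H₂S) = 0.106.
(P(NH₃))·(1.29) = 0.106
P(NH₃) = 0.0822 bar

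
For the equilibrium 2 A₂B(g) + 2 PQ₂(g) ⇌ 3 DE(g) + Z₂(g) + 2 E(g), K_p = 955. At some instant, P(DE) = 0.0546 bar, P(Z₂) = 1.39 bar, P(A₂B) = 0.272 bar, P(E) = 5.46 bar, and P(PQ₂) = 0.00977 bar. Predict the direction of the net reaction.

Q_p = P(DE)³·P(Z₂)·P(E)² / (P(A₂B)²·P(PQ₂)²) = (0.0546)³·(1.39)·(5.46)² / ((0.272)²·(0.00977)²) = 955
Q_p = 955 = K_p, so the system is already at equilibrium.

no net change (already at equilibrium)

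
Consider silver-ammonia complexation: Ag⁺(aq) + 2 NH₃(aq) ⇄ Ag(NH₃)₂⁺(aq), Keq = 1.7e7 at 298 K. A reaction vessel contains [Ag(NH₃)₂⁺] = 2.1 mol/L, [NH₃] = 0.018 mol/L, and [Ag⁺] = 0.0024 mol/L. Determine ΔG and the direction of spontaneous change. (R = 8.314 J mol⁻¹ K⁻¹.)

ΔG = -4.56 kJ/mol; the forward reaction is spontaneous

Q = [Ag(NH₃)₂⁺] / ([Ag⁺]·[NH₃]²) = (2.1) / ((0.0024)·(0.018)²) = 2.70e6
ΔG = RT ln(Q/Keq) = (8.314 J mol⁻¹ K⁻¹)(298 K) × ln(2.70e6/1.7e7)
   = (2.478 kJ/mol)(-1.840) = -4.56 kJ/mol
ΔG < 0, so the forward reaction is spontaneous (proceeds forward).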